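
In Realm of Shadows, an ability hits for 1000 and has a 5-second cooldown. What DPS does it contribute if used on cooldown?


DPS = damage / cooldown
= 1000 / 5
= 200.00

200.00 DPS


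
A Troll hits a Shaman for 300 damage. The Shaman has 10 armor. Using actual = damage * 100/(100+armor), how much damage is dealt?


actual = 300 * 100 / (100 + 10)
= 300 * 100 / 110
= 30000 / 110
= 272.73

272.73 damage


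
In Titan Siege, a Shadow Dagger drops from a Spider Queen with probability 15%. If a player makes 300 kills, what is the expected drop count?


Expected drops = kills * (drop_rate / 100)
= 300 * (15 / 100)
= 300 * 0.15
= 45.0

45.0 drops


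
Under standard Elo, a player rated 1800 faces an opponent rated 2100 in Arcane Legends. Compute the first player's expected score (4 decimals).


Elo expected score: Ea = 1/(1 + 10^((Rb-Ra)/400))
Rb - Ra = 2100 - 1800 = 300
(Rb-Ra)/400 = 300/400 = 0.75
10^0.75 = 5.623413
Ea = 1/(1 + 5.623413) = 1/6.623413 = 0.1510

0.1510


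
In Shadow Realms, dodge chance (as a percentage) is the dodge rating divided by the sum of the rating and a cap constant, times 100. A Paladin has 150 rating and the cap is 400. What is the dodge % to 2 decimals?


dodge% = 150 / (150 + 400) * 100
= 150 / 550 * 100
= 0.272727 * 100
= 27.27%

27.27%


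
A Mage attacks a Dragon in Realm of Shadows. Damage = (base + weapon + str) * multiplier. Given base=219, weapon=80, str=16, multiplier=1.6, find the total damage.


Sum base + weapon + str = 219 + 80 + 16 = 315
Multiply by 1.6:
315 * 1.6 = 504.0

504.0 damage


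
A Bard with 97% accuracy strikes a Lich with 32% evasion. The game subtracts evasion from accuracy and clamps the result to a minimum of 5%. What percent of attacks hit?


accuracy - evasion = 97 - 32 = 65
Apply floor: max(65, 5) = 65
Hit chance = 65%

65%


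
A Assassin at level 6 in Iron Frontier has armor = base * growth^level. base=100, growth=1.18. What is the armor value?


value = base * growth^level
= 100 * 1.18^6
= 100 * 2.699554
= 269.96

269.96 armor


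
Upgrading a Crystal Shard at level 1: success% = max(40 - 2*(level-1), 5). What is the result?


raw_rate = 40 - 2 * (1 - 1)
= 40 - 2 * 0
= 40 - 0
= 40
Apply floor: max(40, 5) = 40%

40%


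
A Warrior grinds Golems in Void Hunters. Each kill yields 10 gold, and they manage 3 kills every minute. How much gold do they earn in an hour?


Gold per minute = 10 * 3 = 30
Gold per hour = 30 * 60 = 1800

1800 gold/hour


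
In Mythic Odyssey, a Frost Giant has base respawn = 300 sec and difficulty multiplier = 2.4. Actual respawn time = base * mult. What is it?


Respawn time = base * multiplier
= 300 * 2.4
= 720.0 seconds

720.0 seconds


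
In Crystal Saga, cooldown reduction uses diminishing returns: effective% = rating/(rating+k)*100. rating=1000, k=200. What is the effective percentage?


effective% = rating / (rating + k) * 100
= 1000 / (1000 + 200) * 100
= 1000 / 1200 * 100
= 0.833333 * 100
= 83.33%

83.33%


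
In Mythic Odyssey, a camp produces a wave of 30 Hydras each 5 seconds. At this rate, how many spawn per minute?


Spawns per minute = count * (60 / interval)
= 30 * (60 / 5)
= 30 * 12.0
= 360.0

360.0 per minute


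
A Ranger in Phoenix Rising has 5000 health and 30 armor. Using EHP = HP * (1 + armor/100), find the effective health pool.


EHP = 5000 * (1 + 30/100)
= 5000 * (1 + 0.3)
= 5000 * 1.3
= 6500.0

6500.0 EHP


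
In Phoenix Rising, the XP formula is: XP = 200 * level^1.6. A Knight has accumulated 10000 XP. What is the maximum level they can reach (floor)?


XP = 200 * level^1.6, so level = (XP / 200)^(1/1.6)
= (10000 / 200)^(1/1.6)
= 50.0^0.625
= 11.5307
Floor: level = 11

level 11


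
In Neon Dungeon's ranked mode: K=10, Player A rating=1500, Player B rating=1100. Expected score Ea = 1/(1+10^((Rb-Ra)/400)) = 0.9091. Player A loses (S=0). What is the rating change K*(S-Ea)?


Elo update: delta = K * (S - Ea), where S = 0 (loses)
S - Ea = 0 - 0.9091 = -0.9091
Rating change = 10 * -0.9091
= -9.09

-9.09 rating points


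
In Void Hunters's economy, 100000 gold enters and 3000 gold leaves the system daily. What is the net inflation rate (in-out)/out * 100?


Net gold = 100000 - 3000 = 97000
Inflation rate = net / sunk * 100 = 97000 / 3000 * 100
= 32.333333 * 100
= 3233.33%

3233.33%


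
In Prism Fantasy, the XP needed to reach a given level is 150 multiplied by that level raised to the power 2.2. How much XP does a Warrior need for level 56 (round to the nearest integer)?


XP = 150 * level^2.2
Substitute level = 56:
XP = 150 * 56^2.2
= 150 * 7014.7736
= 1052216

1052216 XP


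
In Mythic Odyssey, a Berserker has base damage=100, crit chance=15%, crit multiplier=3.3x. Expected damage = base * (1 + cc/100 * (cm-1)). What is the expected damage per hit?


E[dmg] = base * (1 + crit_chance * (crit_mult - 1))
cc as decimal = 15/100 = 0.15
cm - 1 = 3.3 - 1 = 2.3
Bonus factor = 0.15 * 2.3 = 0.345
Total multiplier = 1 + 0.345 = 1.345
Expected damage = 100 * 1.345 = 134.50

134.50 damage


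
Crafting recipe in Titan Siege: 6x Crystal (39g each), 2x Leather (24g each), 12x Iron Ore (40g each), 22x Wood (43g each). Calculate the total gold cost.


Cost breakdown:
  Crystal: 6 * 39 = 234
  Leather: 2 * 24 = 48
  Iron Ore: 12 * 40 = 480
  Wood: 22 * 43 = 946
Total = 234 + 48 + 480 + 946 = 1708

1708 gold


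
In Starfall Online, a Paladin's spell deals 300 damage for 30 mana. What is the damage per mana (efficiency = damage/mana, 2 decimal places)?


Efficiency = damage / mana
= 300 / 30
= 10.00

10.00 dmg/mana


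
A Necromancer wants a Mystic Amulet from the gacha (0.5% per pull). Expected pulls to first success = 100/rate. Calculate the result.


Expected pulls for a geometric distribution = 1/p = 100 / rate%
= 100 / 0.5
= 200.0

200.0 pulls


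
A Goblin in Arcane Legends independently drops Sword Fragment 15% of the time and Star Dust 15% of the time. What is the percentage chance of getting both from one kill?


For independent events, P(both) = P(A) * P(B)
= 15% * 15%
= 225 / 100 %
= 2.25%

2.25%


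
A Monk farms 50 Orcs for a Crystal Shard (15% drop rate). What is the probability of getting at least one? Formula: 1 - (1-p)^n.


P(at least one) = 1 - P(none) = 1 - (1-p)^n
p = 15/100 = 0.15
1 - p = 0.85
(1 - p)^50 = 0.85^50 = 0.000296
P(at least one) = 1 - 0.000296 = 0.9997

0.9997


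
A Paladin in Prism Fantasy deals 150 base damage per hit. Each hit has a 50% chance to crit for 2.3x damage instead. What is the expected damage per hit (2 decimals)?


E[dmg] = base * (1 + crit_chance * (crit_mult - 1))
cc as decimal = 50/100 = 0.5
cm - 1 = 2.3 - 1 = 1.3
Bonus factor = 0.5 * 1.3 = 0.65
Total multiplier = 1 + 0.65 = 1.65
Expected damage = 150 * 1.65 = 247.50

247.50 damage


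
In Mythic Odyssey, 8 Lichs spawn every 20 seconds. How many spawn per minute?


Spawns per minute = count * (60 / interval)
= 8 * (60 / 20)
= 8 * 3.0
= 24.0

24.0 per minute


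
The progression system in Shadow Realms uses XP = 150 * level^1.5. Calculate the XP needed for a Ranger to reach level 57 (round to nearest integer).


XP = 150 * level^1.5
Substitute level = 57:
XP = 150 * 57^1.5
= 150 * 430.3406
= 64551

64551 XP


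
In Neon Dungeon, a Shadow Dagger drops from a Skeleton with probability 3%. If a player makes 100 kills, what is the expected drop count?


Expected drops = kills * (drop_rate / 100)
= 100 * (3 / 100)
= 100 * 0.03
= 3.0

3.0 drops


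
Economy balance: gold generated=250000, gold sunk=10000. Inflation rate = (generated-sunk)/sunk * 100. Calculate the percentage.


Net gold = 250000 - 10000 = 240000
Inflation rate = net / sunk * 100 = 240000 / 10000 * 100
= 24.0 * 100
= 2400.00%

2400.00%


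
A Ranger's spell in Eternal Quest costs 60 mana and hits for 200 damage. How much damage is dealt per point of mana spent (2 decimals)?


Efficiency = damage / mana
= 200 / 60
= 3.33

3.33 dmg/mana


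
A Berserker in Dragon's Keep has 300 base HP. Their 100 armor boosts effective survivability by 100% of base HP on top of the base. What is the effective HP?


EHP = 300 * (1 + 100/100)
= 300 * (1 + 1.0)
= 300 * 2.0
= 600.0

600.0 EHP


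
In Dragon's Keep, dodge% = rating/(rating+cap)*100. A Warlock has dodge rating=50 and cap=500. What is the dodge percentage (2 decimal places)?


dodge% = 50 / (50 + 500) * 100
= 50 / 550 * 100
= 0.090909 * 100
= 9.09%

9.09%


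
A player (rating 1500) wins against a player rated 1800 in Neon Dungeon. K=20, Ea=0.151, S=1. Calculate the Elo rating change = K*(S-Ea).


Elo update: delta = K * (S - Ea), where S = 1 (wins)
S - Ea = 1 - 0.151 = 0.849
Rating change = 20 * 0.849
= 16.98

16.98 rating points


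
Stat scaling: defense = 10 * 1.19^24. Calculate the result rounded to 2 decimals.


value = base * growth^level
= 10 * 1.19^24
= 10 * 65.031994
= 650.32

650.32 defense


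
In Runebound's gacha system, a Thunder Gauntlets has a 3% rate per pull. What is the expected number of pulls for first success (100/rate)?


Expected pulls for a geometric distribution = 1/p = 100 / rate%
= 100 / 3
= 33.33

33.33 pulls


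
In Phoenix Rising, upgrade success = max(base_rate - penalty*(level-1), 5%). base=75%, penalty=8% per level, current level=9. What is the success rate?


raw_rate = 75 - 8 * (9 - 1)
= 75 - 8 * 8
= 75 - 64
= 11
Apply floor: max(11, 5) = 11%

11%


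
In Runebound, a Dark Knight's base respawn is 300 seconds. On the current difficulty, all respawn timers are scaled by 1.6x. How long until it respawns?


Respawn time = base * multiplier
= 300 * 1.6
= 480.0 seconds

480.0 seconds


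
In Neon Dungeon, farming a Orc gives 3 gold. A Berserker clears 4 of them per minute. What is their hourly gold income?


Gold per minute = 3 * 4 = 12
Gold per hour = 12 * 60 = 720

720 gold/hour


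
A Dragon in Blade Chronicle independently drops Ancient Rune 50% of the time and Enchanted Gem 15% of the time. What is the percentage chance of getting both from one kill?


For independent events, P(both) = P(A) * P(B)
= 50% * 15%
= 750 / 100 %
= 7.5%

7.5%


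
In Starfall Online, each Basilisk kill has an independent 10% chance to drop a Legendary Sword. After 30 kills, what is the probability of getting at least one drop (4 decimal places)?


P(at least one) = 1 - P(none) = 1 - (1-p)^n
p = 10/100 = 0.1
1 - p = 0.9
(1 - p)^30 = 0.9^30 = 0.042391
P(at least one) = 1 - 0.042391 = 0.9576

0.9576


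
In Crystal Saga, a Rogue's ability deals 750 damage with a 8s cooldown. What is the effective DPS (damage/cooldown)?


DPS = damage / cooldown
= 750 / 8
= 93.75

93.75 DPS


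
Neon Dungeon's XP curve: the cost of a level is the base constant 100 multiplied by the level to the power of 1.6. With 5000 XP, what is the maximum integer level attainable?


XP = 100 * level^1.6, so level = (XP / 100)^(1/1.6)
= (5000 / 100)^(1/1.6)
= 50.0^0.625
= 11.5307
Floor: level = 11

level 11


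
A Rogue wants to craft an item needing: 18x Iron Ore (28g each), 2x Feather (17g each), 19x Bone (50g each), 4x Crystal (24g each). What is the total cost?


Cost breakdown:
  Iron Ore: 18 * 28 = 504
  Feather: 2 * 17 = 34
  Bone: 19 * 50 = 950
  Crystal: 4 * 24 = 96
Total = 504 + 34 + 950 + 96 = 1584

1584 gold


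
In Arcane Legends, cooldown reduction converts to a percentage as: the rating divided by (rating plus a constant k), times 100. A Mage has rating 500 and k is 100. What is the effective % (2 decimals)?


effective% = rating / (rating + k) * 100
= 500 / (500 + 100) * 100
= 500 / 600 * 100
= 0.833333 * 100
= 83.33%

83.33%


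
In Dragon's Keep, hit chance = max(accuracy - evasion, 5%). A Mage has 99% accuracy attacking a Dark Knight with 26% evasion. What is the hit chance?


accuracy - evasion = 99 - 26 = 73
Apply floor: max(73, 5) = 73
Hit chance = 73%

73%


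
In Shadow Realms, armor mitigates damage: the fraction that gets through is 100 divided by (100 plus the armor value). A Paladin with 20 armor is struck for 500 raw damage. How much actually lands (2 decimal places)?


actual = 500 * 100 / (100 + 20)
= 500 * 100 / 120
= 50000 / 120
= 416.67

416.67 damage


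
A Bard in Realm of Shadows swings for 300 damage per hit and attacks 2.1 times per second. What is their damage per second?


DPS = damage * attack_speed
= 300 * 2.1
= 630.0

630.0 DPS


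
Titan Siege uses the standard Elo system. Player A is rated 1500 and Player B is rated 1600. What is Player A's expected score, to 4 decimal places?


Elo expected score: Ea = 1/(1 + 10^((Rb-Ra)/400))
Rb - Ra = 1600 - 1500 = 100
(Rb-Ra)/400 = 100/400 = 0.25
10^0.25 = 1.778279
Ea = 1/(1 + 1.778279) = 1/2.778279 = 0.3599

0.3599


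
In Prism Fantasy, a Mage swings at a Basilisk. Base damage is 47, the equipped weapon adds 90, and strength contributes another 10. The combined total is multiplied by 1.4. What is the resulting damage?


Sum base + weapon + str = 47 + 90 + 10 = 147
Multiply by 1.4:
147 * 1.4 = 205.8

205.8 damage


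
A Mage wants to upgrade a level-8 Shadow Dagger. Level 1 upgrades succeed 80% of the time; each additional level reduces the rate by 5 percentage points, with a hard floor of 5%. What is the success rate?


raw_rate = 80 - 5 * (8 - 1)
= 80 - 5 * 7
= 80 - 35
= 45
Apply floor: max(45, 5) = 45%

45%


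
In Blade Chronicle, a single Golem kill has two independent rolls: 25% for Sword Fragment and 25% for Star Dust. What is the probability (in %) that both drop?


For independent events, P(both) = P(A) * P(B)
= 25% * 25%
= 625 / 100 %
= 6.25%

6.25%


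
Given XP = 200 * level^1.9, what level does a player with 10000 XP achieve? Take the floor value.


XP = 200 * level^1.9, so level = (XP / 200)^(1/1.9)
= (10000 / 200)^(1/1.9)
= 50.0^0.5263
= 7.8378
Floor: level = 7

level 7


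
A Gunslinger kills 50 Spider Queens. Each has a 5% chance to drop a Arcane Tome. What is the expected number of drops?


Expected drops = kills * (drop_rate / 100)
= 50 * (5 / 100)
= 50 * 0.05
= 2.5

2.5 drops


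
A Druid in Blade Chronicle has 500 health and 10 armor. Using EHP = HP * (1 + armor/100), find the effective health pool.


EHP = 500 * (1 + 10/100)
= 500 * (1 + 0.1)
= 500 * 1.1
= 550.0

550.0 EHP


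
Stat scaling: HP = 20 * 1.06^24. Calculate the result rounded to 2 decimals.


value = base * growth^level
= 20 * 1.06^24
= 20 * 4.048935
= 80.98

80.98 HP


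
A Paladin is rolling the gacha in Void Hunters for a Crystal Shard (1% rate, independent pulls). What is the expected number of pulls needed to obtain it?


Expected pulls for a geometric distribution = 1/p = 100 / rate%
= 100 / 1
= 100.0

100.0 pulls


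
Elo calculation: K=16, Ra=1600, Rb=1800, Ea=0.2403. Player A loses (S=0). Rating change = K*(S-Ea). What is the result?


Elo update: delta = K * (S - Ea), where S = 0 (loses)
S - Ea = 0 - 0.2403 = -0.2403
Rating change = 16 * -0.2403
= -3.84

-3.84 rating points


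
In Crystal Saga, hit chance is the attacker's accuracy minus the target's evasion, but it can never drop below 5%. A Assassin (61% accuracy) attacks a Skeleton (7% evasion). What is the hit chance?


accuracy - evasion = 61 - 7 = 54
Apply floor: max(54, 5) = 54
Hit chance = 54%

54%


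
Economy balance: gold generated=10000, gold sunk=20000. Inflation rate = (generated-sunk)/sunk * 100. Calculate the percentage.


Net gold = 10000 - 20000 = -10000
Inflation rate = net / sunk * 100 = -10000 / 20000 * 100
= -0.5 * 100
= -50.00%

-50.00%


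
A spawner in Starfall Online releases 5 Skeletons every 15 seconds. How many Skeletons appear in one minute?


Spawns per minute = count * (60 / interval)
= 5 * (60 / 15)
= 5 * 4.0
= 20.0

20.0 per minute


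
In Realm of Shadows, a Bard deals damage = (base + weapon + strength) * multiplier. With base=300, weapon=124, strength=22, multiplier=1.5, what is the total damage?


Sum base + weapon + str = 300 + 124 + 22 = 446
Multiply by 1.5:
446 * 1.5 = 669.0

669.0 damage


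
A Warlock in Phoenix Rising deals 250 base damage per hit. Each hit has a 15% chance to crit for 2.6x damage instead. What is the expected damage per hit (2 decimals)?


E[dmg] = base * (1 + crit_chance * (crit_mult - 1))
cc as decimal = 15/100 = 0.15
cm - 1 = 2.6 - 1 = 1.6
Bonus factor = 0.15 * 1.6 = 0.24
Total multiplier = 1 + 0.24 = 1.24
Expected damage = 250 * 1.24 = 310.00

310.00 damage


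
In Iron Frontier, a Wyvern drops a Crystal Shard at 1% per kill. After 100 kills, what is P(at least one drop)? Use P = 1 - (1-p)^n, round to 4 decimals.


P(at least one) = 1 - P(none) = 1 - (1-p)^n
p = 1/100 = 0.01
1 - p = 0.99
(1 - p)^100 = 0.99^100 = 0.366032
P(at least one) = 1 - 0.366032 = 0.6340

0.6340


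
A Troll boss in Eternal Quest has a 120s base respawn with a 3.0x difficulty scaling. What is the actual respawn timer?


Respawn time = base * multiplier
= 120 * 3.0
= 360.0 seconds

360.0 seconds


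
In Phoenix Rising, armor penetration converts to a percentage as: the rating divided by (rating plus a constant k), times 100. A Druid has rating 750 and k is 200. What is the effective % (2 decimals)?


effective% = rating / (rating + k) * 100
= 750 / (750 + 200) * 100
= 750 / 950 * 100
= 0.789474 * 100
= 78.95%

78.95%


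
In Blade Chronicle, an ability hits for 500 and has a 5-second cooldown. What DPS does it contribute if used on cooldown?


DPS = damage / cooldown
= 500 / 5
= 100.00

100.00 DPS


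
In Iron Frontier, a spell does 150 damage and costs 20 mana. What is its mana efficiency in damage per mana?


Efficiency = damage / mana
= 150 / 20
= 7.50

7.50 dmg/mana


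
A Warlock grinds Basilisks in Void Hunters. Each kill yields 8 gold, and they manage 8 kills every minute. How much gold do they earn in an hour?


Gold per minute = 8 * 8 = 64
Gold per hour = 64 * 60 = 3840

3840 gold/hour


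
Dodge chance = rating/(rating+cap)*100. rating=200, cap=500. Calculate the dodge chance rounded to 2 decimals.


dodge% = 200 / (200 + 500) * 100
= 200 / 700 * 100
= 0.285714 * 100
= 28.57%

28.57%


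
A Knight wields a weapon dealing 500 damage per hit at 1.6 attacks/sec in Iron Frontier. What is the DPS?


DPS = damage * attack_speed
= 500 * 1.6
= 800.0

800.0 DPS


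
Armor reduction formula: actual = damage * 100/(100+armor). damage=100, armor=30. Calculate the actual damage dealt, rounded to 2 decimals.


actual = 100 * 100 / (100 + 30)
= 100 * 100 / 130
= 10000 / 130
= 76.92

76.92 damage


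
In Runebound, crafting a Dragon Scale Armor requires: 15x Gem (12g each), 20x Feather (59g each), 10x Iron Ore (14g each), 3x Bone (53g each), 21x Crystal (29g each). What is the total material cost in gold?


Cost breakdown:
  Gem: 15 * 12 = 180
  Feather: 20 * 59 = 1180
  Iron Ore: 10 * 14 = 140
  Bone: 3 * 53 = 159
  Crystal: 21 * 29 = 609
Total = 180 + 1180 + 140 + 159 + 609 = 2268

2268 gold


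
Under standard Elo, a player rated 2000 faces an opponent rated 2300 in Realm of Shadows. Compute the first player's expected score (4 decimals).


Elo expected score: Ea = 1/(1 + 10^((Rb-Ra)/400))
Rb - Ra = 2300 - 2000 = 300
(Rb-Ra)/400 = 300/400 = 0.75
10^0.75 = 5.623413
Ea = 1/(1 + 5.623413) = 1/6.623413 = 0.1510

0.1510


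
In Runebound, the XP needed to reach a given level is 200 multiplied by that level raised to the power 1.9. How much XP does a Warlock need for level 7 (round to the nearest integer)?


XP = 200 * level^1.9
Substitute level = 7:
XP = 200 * 7^1.9
= 200 * 40.3354
= 8067

8067 XP


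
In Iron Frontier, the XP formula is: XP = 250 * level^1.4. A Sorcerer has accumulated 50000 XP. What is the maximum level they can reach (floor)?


XP = 250 * level^1.4, so level = (XP / 250)^(1/1.4)
= (50000 / 250)^(1/1.4)
= 200.0^0.7143
= 44.0142
Floor: level = 44

level 44


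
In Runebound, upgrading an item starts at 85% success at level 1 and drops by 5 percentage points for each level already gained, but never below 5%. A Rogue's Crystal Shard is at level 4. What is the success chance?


raw_rate = 85 - 5 * (4 - 1)
= 85 - 5 * 3
= 85 - 15
= 70
Apply floor: max(70, 5) = 70%

70%


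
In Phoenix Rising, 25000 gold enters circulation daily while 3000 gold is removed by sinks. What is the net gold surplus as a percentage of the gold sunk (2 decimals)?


Net gold = 25000 - 3000 = 22000
Inflation rate = net / sunk * 100 = 22000 / 3000 * 100
= 7.333333 * 100
= 733.33%

733.33%


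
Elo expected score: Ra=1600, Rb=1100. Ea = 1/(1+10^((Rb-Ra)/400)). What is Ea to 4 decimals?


Elo expected score: Ea = 1/(1 + 10^((Rb-Ra)/400))
Rb - Ra = 1100 - 1600 = -500
(Rb-Ra)/400 = -500/400 = -1.25
10^-1.25 = 0.056234
Ea = 1/(1 + 0.056234) = 1/1.056234 = 0.9468

0.9468


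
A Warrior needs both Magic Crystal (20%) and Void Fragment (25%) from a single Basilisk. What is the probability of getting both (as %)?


For independent events, P(both) = P(A) * P(B)
= 20% * 25%
= 500 / 100 %
= 5.0%

5.0%


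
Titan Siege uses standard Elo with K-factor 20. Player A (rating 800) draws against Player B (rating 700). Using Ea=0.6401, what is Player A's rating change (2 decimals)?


Elo update: delta = K * (S - Ea), where S = 0.5 (draws)
S - Ea = 0.5 - 0.6401 = -0.1401
Rating change = 20 * -0.1401
= -2.80

-2.80 rating points


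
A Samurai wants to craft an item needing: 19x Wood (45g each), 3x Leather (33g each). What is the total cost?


Cost breakdown:
  Wood: 19 * 45 = 855
  Leather: 3 * 33 = 99
Total = 855 + 99 = 954

954 gold


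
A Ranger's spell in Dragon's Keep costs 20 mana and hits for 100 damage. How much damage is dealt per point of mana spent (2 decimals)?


Efficiency = damage / mana
= 100 / 20
= 5.00

5.00 dmg/mana


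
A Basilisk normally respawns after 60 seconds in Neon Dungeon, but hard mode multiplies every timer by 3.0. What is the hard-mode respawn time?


Respawn time = base * multiplier
= 60 * 3.0
= 180.0 seconds

180.0 seconds


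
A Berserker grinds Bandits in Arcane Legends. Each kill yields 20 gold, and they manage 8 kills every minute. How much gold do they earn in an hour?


Gold per minute = 20 * 8 = 160
Gold per hour = 160 * 60 = 9600

9600 gold/hour


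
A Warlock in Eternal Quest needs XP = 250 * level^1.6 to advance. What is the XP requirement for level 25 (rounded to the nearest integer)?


XP = 250 * level^1.6
Substitute level = 25:
XP = 250 * 25^1.6
= 250 * 172.4662
= 43117

43117 XP


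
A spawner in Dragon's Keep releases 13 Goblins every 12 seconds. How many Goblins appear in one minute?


Spawns per minute = count * (60 / interval)
= 13 * (60 / 12)
= 13 * 5.0
= 65.0

65.0 per minute


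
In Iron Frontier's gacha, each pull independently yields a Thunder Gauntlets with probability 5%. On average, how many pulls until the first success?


Expected pulls for a geometric distribution = 1/p = 100 / rate%
= 100 / 5
= 20.0

20.0 pulls


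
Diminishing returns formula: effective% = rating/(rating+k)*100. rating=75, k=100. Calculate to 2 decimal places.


effective% = rating / (rating + k) * 100
= 75 / (75 + 100) * 100
= 75 / 175 * 100
= 0.428571 * 100
= 42.86%

42.86%


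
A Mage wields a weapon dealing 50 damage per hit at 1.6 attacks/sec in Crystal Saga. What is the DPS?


DPS = damage * attack_speed
= 50 * 1.6
= 80.0

80.0 DPS


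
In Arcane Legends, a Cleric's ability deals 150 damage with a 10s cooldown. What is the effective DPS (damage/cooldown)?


DPS = damage / cooldown
= 150 / 10
= 15.00

15.00 DPS


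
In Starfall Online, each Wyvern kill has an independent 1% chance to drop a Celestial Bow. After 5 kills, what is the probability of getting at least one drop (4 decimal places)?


P(at least one) = 1 - P(none) = 1 - (1-p)^n
p = 1/100 = 0.01
1 - p = 0.99
(1 - p)^5 = 0.99^5 = 0.950990
P(at least one) = 1 - 0.950990 = 0.0490

0.0490


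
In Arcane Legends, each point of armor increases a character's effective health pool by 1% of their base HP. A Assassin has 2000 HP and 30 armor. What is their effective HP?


EHP = 2000 * (1 + 30/100)
= 2000 * (1 + 0.3)
= 2000 * 1.3
= 2600.0

2600.0 EHP


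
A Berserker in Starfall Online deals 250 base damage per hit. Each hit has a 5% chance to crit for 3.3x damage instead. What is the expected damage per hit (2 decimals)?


E[dmg] = base * (1 + crit_chance * (crit_mult - 1))
cc as decimal = 5/100 = 0.05
cm - 1 = 3.3 - 1 = 2.3
Bonus factor = 0.05 * 2.3 = 0.115
Total multiplier = 1 + 0.115 = 1.115
Expected damage = 250 * 1.115 = 278.75

278.75 damage


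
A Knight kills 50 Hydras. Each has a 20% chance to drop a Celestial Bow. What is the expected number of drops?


Expected drops = kills * (drop_rate / 100)
= 50 * (20 / 100)
= 50 * 0.2
= 10.0

10.0 drops


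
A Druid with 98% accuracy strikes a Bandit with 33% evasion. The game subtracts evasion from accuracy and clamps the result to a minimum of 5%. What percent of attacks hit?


accuracy - evasion = 98 - 33 = 65
Apply floor: max(65, 5) = 65
Hit chance = 65%

65%


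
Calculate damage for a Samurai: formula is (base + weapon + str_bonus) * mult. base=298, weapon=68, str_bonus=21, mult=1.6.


Sum base + weapon + str = 298 + 68 + 21 = 387
Multiply by 1.6:
387 * 1.6 = 619.2

619.2 damage


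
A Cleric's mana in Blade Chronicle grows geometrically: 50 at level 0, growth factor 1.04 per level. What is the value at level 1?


value = base * growth^level
= 50 * 1.04^1
= 50 * 1.04
= 52.00

52.00 mana


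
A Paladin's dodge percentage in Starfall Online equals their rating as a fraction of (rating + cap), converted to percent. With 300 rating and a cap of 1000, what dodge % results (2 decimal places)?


dodge% = 300 / (300 + 1000) * 100
= 300 / 1300 * 100
= 0.230769 * 100
= 23.08%

23.08%


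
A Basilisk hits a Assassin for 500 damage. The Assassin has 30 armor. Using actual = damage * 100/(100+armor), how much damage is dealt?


actual = 500 * 100 / (100 + 30)
= 500 * 100 / 130
= 50000 / 130
= 384.62

384.62 damage


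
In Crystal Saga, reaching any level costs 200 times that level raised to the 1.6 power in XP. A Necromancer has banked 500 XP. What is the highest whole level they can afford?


XP = 200 * level^1.6, so level = (XP / 200)^(1/1.6)
= (500 / 200)^(1/1.6)
= 2.5^0.625
= 1.773
Floor: level = 1

level 1


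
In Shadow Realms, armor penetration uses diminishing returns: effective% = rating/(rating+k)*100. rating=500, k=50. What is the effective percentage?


effective% = rating / (rating + k) * 100
= 500 / (500 + 50) * 100
= 500 / 550 * 100
= 0.909091 * 100
= 90.91%

90.91%


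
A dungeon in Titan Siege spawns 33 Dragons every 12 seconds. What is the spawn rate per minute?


Spawns per minute = count * (60 / interval)
= 33 * (60 / 12)
= 33 * 5.0
= 165.0

165.0 per minute


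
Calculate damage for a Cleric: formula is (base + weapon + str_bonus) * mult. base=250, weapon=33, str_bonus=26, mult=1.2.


Sum base + weapon + str = 250 + 33 + 26 = 309
Multiply by 1.2:
309 * 1.2 = 370.8

370.8 damage


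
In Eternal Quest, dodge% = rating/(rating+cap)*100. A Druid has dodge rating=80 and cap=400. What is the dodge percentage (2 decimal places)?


dodge% = 80 / (80 + 400) * 100
= 80 / 480 * 100
= 0.166667 * 100
= 16.67%

16.67%


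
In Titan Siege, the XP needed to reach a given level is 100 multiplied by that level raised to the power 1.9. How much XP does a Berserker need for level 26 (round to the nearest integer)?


XP = 100 * level^1.9
Substitute level = 26:
XP = 100 * 26^1.9
= 100 * 488.0332
= 48803

48803 XP


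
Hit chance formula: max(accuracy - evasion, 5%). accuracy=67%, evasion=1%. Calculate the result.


accuracy - evasion = 67 - 1 = 66
Apply floor: max(66, 5) = 66
Hit chance = 66%

66%


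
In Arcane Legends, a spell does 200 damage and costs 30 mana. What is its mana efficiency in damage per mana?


Efficiency = damage / mana
= 200 / 30
= 6.67

6.67 dmg/mana


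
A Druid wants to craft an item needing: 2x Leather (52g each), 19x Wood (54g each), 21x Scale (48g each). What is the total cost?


Cost breakdown:
  Leather: 2 * 52 = 104
  Wood: 19 * 54 = 1026
  Scale: 21 * 48 = 1008
Total = 104 + 1026 + 1008 = 2138

2138 gold


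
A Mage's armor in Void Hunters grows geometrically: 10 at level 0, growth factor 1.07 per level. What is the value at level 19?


value = base * growth^level
= 10 * 1.07^19
= 10 * 3.616528
= 36.17

36.17 armor


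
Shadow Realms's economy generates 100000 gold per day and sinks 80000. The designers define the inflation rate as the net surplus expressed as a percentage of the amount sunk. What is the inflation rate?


Net gold = 100000 - 80000 = 20000
Inflation rate = net / sunk * 100 = 20000 / 80000 * 100
= 0.25 * 100
= 25.00%

25.00%


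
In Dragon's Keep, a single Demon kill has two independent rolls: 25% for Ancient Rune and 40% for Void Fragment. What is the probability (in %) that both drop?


For independent events, P(both) = P(A) * P(B)
= 25% * 40%
= 1000 / 100 %
= 10.0%

10.0%


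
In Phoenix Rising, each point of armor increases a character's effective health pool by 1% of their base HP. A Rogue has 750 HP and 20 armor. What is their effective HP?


EHP = 750 * (1 + 20/100)
= 750 * (1 + 0.2)
= 750 * 1.2
= 900.0

900.0 EHP


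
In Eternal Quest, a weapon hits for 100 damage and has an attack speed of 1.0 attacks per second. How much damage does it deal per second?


DPS = damage * attack_speed
= 100 * 1.0
= 100.0

100.0 DPS


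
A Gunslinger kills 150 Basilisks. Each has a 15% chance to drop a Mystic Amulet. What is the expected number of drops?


Expected drops = kills * (drop_rate / 100)
= 150 * (15 / 100)
= 150 * 0.15
= 22.5

22.5 drops


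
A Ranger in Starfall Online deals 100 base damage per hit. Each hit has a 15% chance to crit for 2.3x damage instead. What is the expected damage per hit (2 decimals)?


E[dmg] = base * (1 + crit_chance * (crit_mult - 1))
cc as decimal = 15/100 = 0.15
cm - 1 = 2.3 - 1 = 1.3
Bonus factor = 0.15 * 1.3 = 0.195
Total multiplier = 1 + 0.195 = 1.195
Expected damage = 100 * 1.195 = 119.50

119.50 damage


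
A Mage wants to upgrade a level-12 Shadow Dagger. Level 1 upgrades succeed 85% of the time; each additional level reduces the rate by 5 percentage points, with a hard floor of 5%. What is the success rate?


raw_rate = 85 - 5 * (12 - 1)
= 85 - 5 * 11
= 85 - 55
= 30
Apply floor: max(30, 5) = 30%

30%


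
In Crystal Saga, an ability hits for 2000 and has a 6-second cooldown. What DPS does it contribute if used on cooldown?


DPS = damage / cooldown
= 2000 / 6
= 333.33

333.33 DPS


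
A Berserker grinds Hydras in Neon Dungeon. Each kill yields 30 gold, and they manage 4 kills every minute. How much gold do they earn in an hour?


Gold per minute = 30 * 4 = 120
Gold per hour = 120 * 60 = 7200

7200 gold/hour


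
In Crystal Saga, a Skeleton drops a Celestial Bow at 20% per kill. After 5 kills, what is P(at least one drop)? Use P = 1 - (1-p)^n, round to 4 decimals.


P(at least one) = 1 - P(none) = 1 - (1-p)^n
p = 20/100 = 0.2
1 - p = 0.8
(1 - p)^5 = 0.8^5 = 0.327680
P(at least one) = 1 - 0.327680 = 0.6723

0.6723


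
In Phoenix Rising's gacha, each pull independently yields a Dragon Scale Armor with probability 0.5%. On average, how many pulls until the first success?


Expected pulls for a geometric distribution = 1/p = 100 / rate%
= 100 / 0.5
= 200.0

200.0 pulls


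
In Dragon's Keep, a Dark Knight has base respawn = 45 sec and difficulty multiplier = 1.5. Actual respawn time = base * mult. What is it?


Respawn time = base * multiplier
= 45 * 1.5
= 67.5 seconds

67.5 seconds


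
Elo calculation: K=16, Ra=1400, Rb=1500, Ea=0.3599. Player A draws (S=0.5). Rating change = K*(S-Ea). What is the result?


Elo update: delta = K * (S - Ea), where S = 0.5 (draws)
S - Ea = 0.5 - 0.3599 = 0.1401
Rating change = 16 * 0.1401
= 2.24

2.24 rating points


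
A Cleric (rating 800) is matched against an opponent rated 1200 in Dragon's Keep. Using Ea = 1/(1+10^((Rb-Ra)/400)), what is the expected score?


Elo expected score: Ea = 1/(1 + 10^((Rb-Ra)/400))
Rb - Ra = 1200 - 800 = 400
(Rb-Ra)/400 = 400/400 = 1.0
10^1.0 = 10.0
Ea = 1/(1 + 10.0) = 1/11.0 = 0.0909

0.0909


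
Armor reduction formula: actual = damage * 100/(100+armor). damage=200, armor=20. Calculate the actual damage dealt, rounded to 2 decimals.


actual = 200 * 100 / (100 + 20)
= 200 * 100 / 120
= 20000 / 120
= 166.67

166.67 damage


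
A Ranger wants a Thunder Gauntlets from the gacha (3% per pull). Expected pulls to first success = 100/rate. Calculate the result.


Expected pulls for a geometric distribution = 1/p = 100 / rate%
= 100 / 3
= 33.33

33.33 pulls


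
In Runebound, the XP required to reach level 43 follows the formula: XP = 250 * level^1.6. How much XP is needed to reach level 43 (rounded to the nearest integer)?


XP = 250 * level^1.6
Substitute level = 43:
XP = 250 * 43^1.6
= 250 * 410.7235
= 102681

102681 XP


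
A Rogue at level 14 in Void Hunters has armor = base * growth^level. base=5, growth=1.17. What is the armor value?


value = base * growth^level
= 5 * 1.17^14
= 5 * 9.007454
= 45.04

45.04 armor


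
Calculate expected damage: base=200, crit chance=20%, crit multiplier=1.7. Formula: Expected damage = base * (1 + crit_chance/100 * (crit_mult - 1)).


E[dmg] = base * (1 + crit_chance * (crit_mult - 1))
cc as decimal = 20/100 = 0.2
cm - 1 = 1.7 - 1 = 0.7
Bonus factor = 0.2 * 0.7 = 0.14
Total multiplier = 1 + 0.14 = 1.14
Expected damage = 200 * 1.14 = 228.00

228.00 damage


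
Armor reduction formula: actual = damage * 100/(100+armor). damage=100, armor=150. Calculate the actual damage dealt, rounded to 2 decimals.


actual = 100 * 100 / (100 + 150)
= 100 * 100 / 250
= 10000 / 250
= 40.00

40.00 damage


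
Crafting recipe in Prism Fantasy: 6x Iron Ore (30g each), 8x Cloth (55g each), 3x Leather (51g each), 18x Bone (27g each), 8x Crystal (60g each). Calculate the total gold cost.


Cost breakdown:
  Iron Ore: 6 * 30 = 180
  Cloth: 8 * 55 = 440
  Leather: 3 * 51 = 153
  Bone: 18 * 27 = 486
  Crystal: 8 * 60 = 480
Total = 180 + 440 + 153 + 486 + 480 = 1739

1739 gold


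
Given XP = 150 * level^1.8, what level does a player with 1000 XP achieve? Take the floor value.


XP = 150 * level^1.8, so level = (XP / 150)^(1/1.8)
= (1000 / 150)^(1/1.8)
= 6.6667^0.5556
= 2.869
Floor: level = 2

level 2


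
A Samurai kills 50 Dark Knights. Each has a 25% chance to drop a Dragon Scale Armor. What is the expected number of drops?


Expected drops = kills * (drop_rate / 100)
= 50 * (25 / 100)
= 50 * 0.25
= 12.5

12.5 drops


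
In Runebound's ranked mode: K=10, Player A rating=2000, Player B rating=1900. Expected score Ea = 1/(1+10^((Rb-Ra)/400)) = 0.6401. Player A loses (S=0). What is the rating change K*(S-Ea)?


Elo update: delta = K * (S - Ea), where S = 0 (loses)
S - Ea = 0 - 0.6401 = -0.6401
Rating change = 10 * -0.6401
= -6.40

-6.40 rating points


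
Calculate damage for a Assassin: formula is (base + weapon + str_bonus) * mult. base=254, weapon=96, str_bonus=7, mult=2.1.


Sum base + weapon + str = 254 + 96 + 7 = 357
Multiply by 2.1:
357 * 2.1 = 749.7

749.7 damage


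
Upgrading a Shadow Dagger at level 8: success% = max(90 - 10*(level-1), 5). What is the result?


raw_rate = 90 - 10 * (8 - 1)
= 90 - 10 * 7
= 90 - 70
= 20
Apply floor: max(20, 5) = 20%

20%


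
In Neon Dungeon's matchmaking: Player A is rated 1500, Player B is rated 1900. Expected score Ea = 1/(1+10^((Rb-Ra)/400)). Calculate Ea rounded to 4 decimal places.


Elo expected score: Ea = 1/(1 + 10^((Rb-Ra)/400))
Rb - Ra = 1900 - 1500 = 400
(Rb-Ra)/400 = 400/400 = 1.0
10^1.0 = 10.0
Ea = 1/(1 + 10.0) = 1/11.0 = 0.0909

0.0909


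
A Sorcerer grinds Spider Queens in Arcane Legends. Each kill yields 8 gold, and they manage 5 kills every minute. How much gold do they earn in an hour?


Gold per minute = 8 * 5 = 40
Gold per hour = 40 * 60 = 2400

2400 gold/hour


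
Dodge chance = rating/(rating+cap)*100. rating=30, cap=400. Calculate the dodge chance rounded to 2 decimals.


dodge% = 30 / (30 + 400) * 100
= 30 / 430 * 100
= 0.069767 * 100
= 6.98%

6.98%


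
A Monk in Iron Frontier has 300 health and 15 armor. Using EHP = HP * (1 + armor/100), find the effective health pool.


EHP = 300 * (1 + 15/100)
= 300 * (1 + 0.15)
= 300 * 1.15
= 345.0

345.0 EHP


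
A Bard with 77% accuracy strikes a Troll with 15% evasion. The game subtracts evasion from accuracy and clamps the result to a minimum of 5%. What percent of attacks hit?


accuracy - evasion = 77 - 15 = 62
Apply floor: max(62, 5) = 62
Hit chance = 62%

62%


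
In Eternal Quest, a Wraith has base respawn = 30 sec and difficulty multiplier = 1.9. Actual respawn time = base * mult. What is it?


Respawn time = base * multiplier
= 30 * 1.9
= 57.0 seconds

57.0 seconds


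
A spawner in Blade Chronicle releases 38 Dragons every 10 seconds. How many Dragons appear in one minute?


Spawns per minute = count * (60 / interval)
= 38 * (60 / 10)
= 38 * 6.0
= 228.0

228.0 per minute


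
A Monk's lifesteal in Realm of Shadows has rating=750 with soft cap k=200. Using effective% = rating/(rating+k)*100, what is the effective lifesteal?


effective% = rating / (rating + k) * 100
= 750 / (750 + 200) * 100
= 750 / 950 * 100
= 0.789474 * 100
= 78.95%

78.95%


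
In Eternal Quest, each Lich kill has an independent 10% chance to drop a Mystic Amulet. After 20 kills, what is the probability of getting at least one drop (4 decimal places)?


P(at least one) = 1 - P(none) = 1 - (1-p)^n
p = 10/100 = 0.1
1 - p = 0.9
(1 - p)^20 = 0.9^20 = 0.121577
P(at least one) = 1 - 0.121577 = 0.8784

0.8784


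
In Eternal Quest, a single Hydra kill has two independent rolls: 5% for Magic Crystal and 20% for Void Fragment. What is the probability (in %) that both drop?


For independent events, P(both) = P(A) * P(B)
= 5% * 20%
= 100 / 100 %
= 1.0%

1.0%


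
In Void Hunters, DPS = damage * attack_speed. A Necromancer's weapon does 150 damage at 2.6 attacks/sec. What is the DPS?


DPS = damage * attack_speed
= 150 * 2.6
= 390.0

390.0 DPS


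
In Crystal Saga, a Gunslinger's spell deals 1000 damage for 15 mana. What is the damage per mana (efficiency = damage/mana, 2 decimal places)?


Efficiency = damage / mana
= 1000 / 15
= 66.67

66.67 dmg/mana


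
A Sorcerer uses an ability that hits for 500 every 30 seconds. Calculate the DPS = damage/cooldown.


DPS = damage / cooldown
= 500 / 30
= 16.67

16.67 DPS


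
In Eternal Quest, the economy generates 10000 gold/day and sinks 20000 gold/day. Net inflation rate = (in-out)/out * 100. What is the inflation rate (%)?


Net gold = 10000 - 20000 = -10000
Inflation rate = net / sunk * 100 = -10000 / 20000 * 100
= -0.5 * 100
= -50.00%

-50.00%


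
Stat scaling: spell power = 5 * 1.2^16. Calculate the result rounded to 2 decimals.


value = base * growth^level
= 5 * 1.2^16
= 5 * 18.488426
= 92.44

92.44 spell power


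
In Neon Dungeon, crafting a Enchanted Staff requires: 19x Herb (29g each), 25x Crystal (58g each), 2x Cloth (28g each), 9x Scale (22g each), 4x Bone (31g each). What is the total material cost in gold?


Cost breakdown:
  Herb: 19 * 29 = 551
  Crystal: 25 * 58 = 1450
  Cloth: 2 * 28 = 56
  Scale: 9 * 22 = 198
  Bone: 4 * 31 = 124
Total = 551 + 1450 + 56 + 198 + 124 = 2379

2379 gold


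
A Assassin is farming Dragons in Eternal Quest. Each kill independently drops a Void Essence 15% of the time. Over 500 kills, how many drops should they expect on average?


Expected drops = kills * (drop_rate / 100)
= 500 * (15 / 100)
= 500 * 0.15
= 75.0

75.0 drops
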